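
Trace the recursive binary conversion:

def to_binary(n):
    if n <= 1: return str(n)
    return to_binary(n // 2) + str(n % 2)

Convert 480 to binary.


to_binary(480) = to_binary(240) + '0'
to_binary(240) = to_binary(120) + '0'
to_binary(120) = to_binary(60) + '0'
to_binary(60) = to_binary(30) + '0'
to_binary(30) = to_binary(15) + '0'
to_binary(15) = to_binary(7) + '1'
to_binary(7) = to_binary(3) + '1'
to_binary(3) = to_binary(1) + '1'
to_binary(1) = '1'  (base case)
Concatenating: '1' + '1' + '1' + '1' + '0' + '0' + '0' + '0' + '0' = '111100000'

111100000


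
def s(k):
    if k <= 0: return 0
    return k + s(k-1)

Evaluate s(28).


s(28)
= 28 + 27 + 26 + 25 + 24 + 23 + 22 + 21 + 20 + 19 + 18 + 17 + 16 + 15 + 14 + 13 + 12 + 11 + 10 + 9 + 8 + 7 + 6 + 5 + 4 + 3 + 2 + 1 + s(0)
= 28 + 27 + 26 + 25 + 24 + 23 + 22 + 21 + 20 + 19 + 18 + 17 + 16 + 15 + 14 + 13 + 12 + 11 + 10 + 9 + 8 + 7 + 6 + 5 + 4 + 3 + 2 + 1 + 0
= 406

406


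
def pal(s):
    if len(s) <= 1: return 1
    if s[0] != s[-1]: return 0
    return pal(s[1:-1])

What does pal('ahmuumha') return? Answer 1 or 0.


pal('ahmuumha'): s[0]='a' == s[-1]='a' -> check pal('hmuumh')
pal('hmuumh'): s[0]='h' == s[-1]='h' -> check pal('muum')
pal('muum'): s[0]='m' == s[-1]='m' -> check pal('uu')
pal('uu'): s[0]='u' == s[-1]='u' -> check pal('')
pal(''): len <= 1 -> return 1  (base case)
Result: 1 (palindrome)

1


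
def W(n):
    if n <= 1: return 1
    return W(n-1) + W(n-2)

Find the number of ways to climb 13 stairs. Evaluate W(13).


Building up from base cases:
W(0) = 1
W(1) = 1
W(2) = W(1) + W(0) = 1 + 1 = 2
W(3) = W(2) + W(1) = 2 + 1 = 3
W(4) = W(3) + W(2) = 3 + 2 = 5
W(5) = W(4) + W(3) = 5 + 3 = 8
W(6) = W(5) + W(4) = 8 + 5 = 13
W(7) = W(6) + W(5) = 13 + 8 = 21
W(8) = W(7) + W(6) = 21 + 13 = 34
W(9) = W(8) + W(7) = 34 + 21 = 55
W(10) = W(9) + W(8) = 55 + 34 = 89
W(11) = W(10) + W(9) = 89 + 55 = 144
W(12) = W(11) + W(10) = 144 + 89 = 233
W(13) = W(12) + W(11) = 233 + 144 = 377

377


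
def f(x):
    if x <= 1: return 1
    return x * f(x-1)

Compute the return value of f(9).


f(9)
= 9 * f(8)
= 9 * 8 * f(7)
= 9 * 8 * 7 * f(6)
= 9 * 8 * 7 * 6 * f(5)
= 9 * 8 * 7 * 6 * 5 * f(4)
= 9 * 8 * 7 * 6 * 5 * 4 * f(3)
= 9 * 8 * 7 * 6 * 5 * 4 * 3 * f(2)
= 9 * 8 * 7 * 6 * 5 * 4 * 3 * 2 * f(1)
= 9 * 8 * 7 * 6 * 5 * 4 * 3 * 2 * 1
= 362880

362880


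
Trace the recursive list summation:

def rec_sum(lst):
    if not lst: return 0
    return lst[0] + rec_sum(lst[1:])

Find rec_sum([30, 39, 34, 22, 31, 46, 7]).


rec_sum([30, 39, 34, 22, 31, 46, 7]) = 30 + rec_sum([39, 34, 22, 31, 46, 7])
rec_sum([39, 34, 22, 31, 46, 7]) = 39 + rec_sum([34, 22, 31, 46, 7])
rec_sum([34, 22, 31, 46, 7]) = 34 + rec_sum([22, 31, 46, 7])
rec_sum([22, 31, 46, 7]) = 22 + rec_sum([31, 46, 7])
rec_sum([31, 46, 7]) = 31 + rec_sum([46, 7])
rec_sum([46, 7]) = 46 + rec_sum([7])
rec_sum([7]) = 7 + rec_sum([])
rec_sum([]) = 0  (base case)
Total: 30 + 39 + 34 + 22 + 31 + 46 + 7 + 0 = 209

209


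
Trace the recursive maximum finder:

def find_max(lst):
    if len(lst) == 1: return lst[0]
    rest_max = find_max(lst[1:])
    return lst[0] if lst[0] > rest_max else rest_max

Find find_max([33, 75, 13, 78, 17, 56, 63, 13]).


find_max([33, 75, 13, 78, 17, 56, 63, 13]): compare 33 with find_max([75, 13, 78, 17, 56, 63, 13])
find_max([75, 13, 78, 17, 56, 63, 13]): compare 75 with find_max([13, 78, 17, 56, 63, 13])
find_max([13, 78, 17, 56, 63, 13]): compare 13 with find_max([78, 17, 56, 63, 13])
find_max([78, 17, 56, 63, 13]): compare 78 with find_max([17, 56, 63, 13])
find_max([17, 56, 63, 13]): compare 17 with find_max([56, 63, 13])
find_max([56, 63, 13]): compare 56 with find_max([63, 13])
find_max([63, 13]): compare 63 with find_max([13])
find_max([13]) = 13  (base case)
Compare 63 with 13 -> 63
Compare 56 with 63 -> 63
Compare 17 with 63 -> 63
Compare 78 with 63 -> 78
Compare 13 with 78 -> 78
Compare 75 with 78 -> 78
Compare 33 with 78 -> 78

78


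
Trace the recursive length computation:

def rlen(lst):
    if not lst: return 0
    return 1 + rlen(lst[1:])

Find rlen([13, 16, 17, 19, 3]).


rlen([13, 16, 17, 19, 3]) = 1 + rlen([16, 17, 19, 3])
rlen([16, 17, 19, 3]) = 1 + rlen([17, 19, 3])
rlen([17, 19, 3]) = 1 + rlen([19, 3])
rlen([19, 3]) = 1 + rlen([3])
rlen([3]) = 1 + rlen([])
rlen([]) = 0  (base case)
Unwinding: 1 + 1 + 1 + 1 + 1 + 0 = 5

5


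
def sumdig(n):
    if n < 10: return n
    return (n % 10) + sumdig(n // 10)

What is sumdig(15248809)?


sumdig(15248809) = 9 + sumdig(1524880)
sumdig(1524880) = 0 + sumdig(152488)
sumdig(152488) = 8 + sumdig(15248)
sumdig(15248) = 8 + sumdig(1524)
sumdig(1524) = 4 + sumdig(152)
sumdig(152) = 2 + sumdig(15)
sumdig(15) = 5 + sumdig(1)
sumdig(1) = 1  (base case)
Total: 9 + 0 + 8 + 8 + 4 + 2 + 5 + 1 = 37

37


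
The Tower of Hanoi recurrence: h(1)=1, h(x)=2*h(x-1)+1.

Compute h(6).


h(6) = 2 * h(5) + 1
h(5) = 2 * h(4) + 1
h(4) = 2 * h(3) + 1
h(3) = 2 * h(2) + 1
h(2) = 2 * h(1) + 1
h(1) = 1  (base case)
h(2) = 2 * 1 + 1 = 3
h(3) = 2 * 3 + 1 = 7
h(4) = 2 * 7 + 1 = 15
h(5) = 2 * 15 + 1 = 31
h(6) = 2 * 31 + 1 = 63

63


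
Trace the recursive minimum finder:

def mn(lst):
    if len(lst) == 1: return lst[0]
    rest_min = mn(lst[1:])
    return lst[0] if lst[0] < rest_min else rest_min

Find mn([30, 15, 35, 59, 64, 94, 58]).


mn([30, 15, 35, 59, 64, 94, 58]): compare 30 with mn([15, 35, 59, 64, 94, 58])
mn([15, 35, 59, 64, 94, 58]): compare 15 with mn([35, 59, 64, 94, 58])
mn([35, 59, 64, 94, 58]): compare 35 with mn([59, 64, 94, 58])
mn([59, 64, 94, 58]): compare 59 with mn([64, 94, 58])
mn([64, 94, 58]): compare 64 with mn([94, 58])
mn([94, 58]): compare 94 with mn([58])
mn([58]) = 58  (base case)
Compare 94 with 58 -> 58
Compare 64 with 58 -> 58
Compare 59 with 58 -> 58
Compare 35 with 58 -> 35
Compare 15 with 35 -> 15
Compare 30 with 15 -> 15

15


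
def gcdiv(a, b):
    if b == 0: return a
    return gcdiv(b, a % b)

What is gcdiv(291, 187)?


gcdiv(291, 187) = gcdiv(187, 104)
gcdiv(187, 104) = gcdiv(104, 83)
gcdiv(104, 83) = gcdiv(83, 21)
gcdiv(83, 21) = gcdiv(21, 20)
gcdiv(21, 20) = gcdiv(20, 1)
gcdiv(20, 1) = gcdiv(1, 0)
gcdiv(1, 0) = 1  (base case)

1


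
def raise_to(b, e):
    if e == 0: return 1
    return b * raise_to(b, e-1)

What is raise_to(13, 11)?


raise_to(13, 11)
= 13 * raise_to(13, 10)
= 13 * 13 * raise_to(13, 9)
= 13 * 13 * 13 * raise_to(13, 8)
= 13 * 13 * 13 * 13 * raise_to(13, 7)
= 13 * 13 * 13 * 13 * 13 * raise_to(13, 6)
= 13 * 13 * 13 * 13 * 13 * 13 * raise_to(13, 5)
= 13 * 13 * 13 * 13 * 13 * 13 * 13 * raise_to(13, 4)
= 13 * 13 * 13 * 13 * 13 * 13 * 13 * 13 * raise_to(13, 3)
= 13 * 13 * 13 * 13 * 13 * 13 * 13 * 13 * 13 * raise_to(13, 2)
= 13 * 13 * 13 * 13 * 13 * 13 * 13 * 13 * 13 * 13 * raise_to(13, 1)
= 13 * 13 * 13 * 13 * 13 * 13 * 13 * 13 * 13 * 13 * 13 * raise_to(13, 0)
= 13 * 13 * 13 * 13 * 13 * 13 * 13 * 13 * 13 * 13 * 13 * 1
= 1792160394037

1792160394037


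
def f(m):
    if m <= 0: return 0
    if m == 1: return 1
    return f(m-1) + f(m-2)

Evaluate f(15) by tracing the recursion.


Computing f(15) bottom-up:
f(0) = 0
f(1) = 1
f(2) = f(1) + f(0) = 1 + 0 = 1
f(3) = f(2) + f(1) = 1 + 1 = 2
f(4) = f(3) + f(2) = 2 + 1 = 3
f(5) = f(4) + f(3) = 3 + 2 = 5
f(6) = f(5) + f(4) = 5 + 3 = 8
f(7) = f(6) + f(5) = 8 + 5 = 13
f(8) = f(7) + f(6) = 13 + 8 = 21
f(9) = f(8) + f(7) = 21 + 13 = 34
f(10) = f(9) + f(8) = 34 + 21 = 55
f(11) = f(10) + f(9) = 55 + 34 = 89
f(12) = f(11) + f(10) = 89 + 55 = 144
f(13) = f(12) + f(11) = 144 + 89 = 233
f(14) = f(13) + f(12) = 233 + 144 = 377
f(15) = f(14) + f(13) = 377 + 233 = 610

610


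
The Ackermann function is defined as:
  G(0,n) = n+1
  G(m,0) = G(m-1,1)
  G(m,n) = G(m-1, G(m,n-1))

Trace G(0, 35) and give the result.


G(0, 35) = 36
Result: G(0, 35) = 36

36


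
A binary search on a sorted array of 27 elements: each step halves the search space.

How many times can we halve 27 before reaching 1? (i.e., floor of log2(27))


27 / 2 = 13
13 / 2 = 6
6 / 2 = 3
3 / 2 = 1
Reached 1 after 4 halvings

4


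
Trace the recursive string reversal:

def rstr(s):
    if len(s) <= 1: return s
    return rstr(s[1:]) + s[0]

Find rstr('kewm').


rstr('kewm') = rstr('ewm') + 'k'
rstr('ewm') = rstr('wm') + 'e'
rstr('wm') = rstr('m') + 'w'
rstr('m') = 'm'  (base case)
Concatenating: 'm' + 'w' + 'e' + 'k' = 'mwek'

mwek


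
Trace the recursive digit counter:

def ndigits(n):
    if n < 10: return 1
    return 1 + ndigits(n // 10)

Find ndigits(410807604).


ndigits(410807604) = 1 + ndigits(41080760)
ndigits(41080760) = 1 + ndigits(4108076)
ndigits(4108076) = 1 + ndigits(410807)
ndigits(410807) = 1 + ndigits(41080)
ndigits(41080) = 1 + ndigits(4108)
ndigits(4108) = 1 + ndigits(410)
ndigits(410) = 1 + ndigits(41)
ndigits(41) = 1 + ndigits(4)
ndigits(4) = 1  (base case: 4 < 10)
Unwinding: 1 + 1 + 1 + 1 + 1 + 1 + 1 + 1 + 1 = 9

9


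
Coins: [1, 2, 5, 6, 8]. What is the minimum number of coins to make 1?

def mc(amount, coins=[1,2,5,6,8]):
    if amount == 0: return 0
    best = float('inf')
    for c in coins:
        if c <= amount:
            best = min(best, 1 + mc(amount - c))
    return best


Building up with DP:
mc(0) = 0
mc(1) = min(1+mc(0)=1+0=1) = 1

1


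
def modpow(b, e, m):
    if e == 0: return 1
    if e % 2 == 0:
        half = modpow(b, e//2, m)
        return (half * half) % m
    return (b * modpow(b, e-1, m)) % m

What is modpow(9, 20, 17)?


modpow(9, 20, 17): e is even, compute modpow(9, 10, 17)
  modpow(9, 10, 17): e is even, compute modpow(9, 5, 17)
    modpow(9, 5, 17): e is odd, compute modpow(9, 4, 17)
      modpow(9, 4, 17): e is even, compute modpow(9, 2, 17)
        modpow(9, 2, 17): e is even, compute modpow(9, 1, 17)
          modpow(9, 1, 17): e is odd, compute modpow(9, 0, 17)
          modpow(9, 0, 17) = 1
          (9 * 1) % 17 = 9
        half=9, (9*9) % 17 = 13
      half=13, (13*13) % 17 = 16
    (9 * 16) % 17 = 8
  half=8, (8*8) % 17 = 13
half=13, (13*13) % 17 = 16

16


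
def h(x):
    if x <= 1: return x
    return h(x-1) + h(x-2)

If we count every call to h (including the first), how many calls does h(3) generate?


Let C(n) = total calls for h(n)
C(0) = 1, C(1) = 1
C(2) = 1 + C(1) + C(0) = 1 + 1 + 1 = 3
C(3) = 1 + C(2) + C(1) = 1 + 3 + 1 = 5

5


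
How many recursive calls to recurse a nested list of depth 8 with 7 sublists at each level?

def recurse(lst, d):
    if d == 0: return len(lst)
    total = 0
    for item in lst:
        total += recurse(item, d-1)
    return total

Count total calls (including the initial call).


At depth 0 (root): 1 call
At depth 1: each of 1 parents calls recurse on 7 children = 7 calls
At depth 2: each of 7 parents calls recurse on 7 children = 49 calls
At depth 3: each of 49 parents calls recurse on 7 children = 343 calls
At depth 4: each of 343 parents calls recurse on 7 children = 2401 calls
At depth 5: each of 2401 parents calls recurse on 7 children = 16807 calls
At depth 6: each of 16807 parents calls recurse on 7 children = 117649 calls
At depth 7: each of 117649 parents calls recurse on 7 children = 823543 calls
At depth 8: each of 823543 parents calls recurse on 7 children = 5764801 calls
Total: 1 + 7 + 49 + 343 + 2401 + 16807 + 117649 + 823543 + 5764801 = 6725601

6725601


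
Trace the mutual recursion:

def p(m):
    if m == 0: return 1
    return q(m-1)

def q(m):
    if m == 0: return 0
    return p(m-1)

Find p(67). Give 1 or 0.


p(67) = q(66)
q(66) = p(65)
p(65) = q(64)
q(64) = p(63)
p(63) = q(62)
q(62) = p(61)
p(61) = q(60)
q(60) = p(59)
p(59) = q(58)
q(58) = p(57)
p(57) = q(56)
q(56) = p(55)
p(55) = q(54)
q(54) = p(53)
p(53) = q(52)
q(52) = p(51)
p(51) = q(50)
q(50) = p(49)
p(49) = q(48)
q(48) = p(47)
p(47) = q(46)
q(46) = p(45)
p(45) = q(44)
q(44) = p(43)
p(43) = q(42)
q(42) = p(41)
p(41) = q(40)
q(40) = p(39)
p(39) = q(38)
q(38) = p(37)
p(37) = q(36)
q(36) = p(35)
p(35) = q(34)
q(34) = p(33)
p(33) = q(32)
q(32) = p(31)
p(31) = q(30)
q(30) = p(29)
p(29) = q(28)
q(28) = p(27)
p(27) = q(26)
q(26) = p(25)
p(25) = q(24)
q(24) = p(23)
p(23) = q(22)
q(22) = p(21)
p(21) = q(20)
q(20) = p(19)
p(19) = q(18)
q(18) = p(17)
p(17) = q(16)
q(16) = p(15)
p(15) = q(14)
q(14) = p(13)
p(13) = q(12)
q(12) = p(11)
p(11) = q(10)
q(10) = p(9)
p(9) = q(8)
q(8) = p(7)
p(7) = q(6)
q(6) = p(5)
p(5) = q(4)
q(4) = p(3)
p(3) = q(2)
q(2) = p(1)
p(1) = q(0)
q(0) = 0  (base case)
Result: 0

0


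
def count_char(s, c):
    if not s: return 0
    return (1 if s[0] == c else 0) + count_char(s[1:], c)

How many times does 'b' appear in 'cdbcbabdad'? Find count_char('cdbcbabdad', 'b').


s[0]='c' != 'b' -> 0
s[0]='d' != 'b' -> 0
s[0]='b' == 'b' -> 1
s[0]='c' != 'b' -> 0
s[0]='b' == 'b' -> 1
s[0]='a' != 'b' -> 0
s[0]='b' == 'b' -> 1
s[0]='d' != 'b' -> 0
s[0]='a' != 'b' -> 0
s[0]='d' != 'b' -> 0
Sum: 0 + 0 + 1 + 0 + 1 + 0 + 1 + 0 + 0 + 0 = 3

3


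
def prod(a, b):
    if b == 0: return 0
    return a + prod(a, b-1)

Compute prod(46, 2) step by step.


prod(46, 2) = 46 + prod(46, 1)
prod(46, 1) = 46 + prod(46, 0)
prod(46, 0) = 0  (base case)
Total: 46 + 46 + 0 = 92

92


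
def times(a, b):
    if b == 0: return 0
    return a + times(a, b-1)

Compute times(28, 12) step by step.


times(28, 12) = 28 + times(28, 11)
times(28, 11) = 28 + times(28, 10)
times(28, 10) = 28 + times(28, 9)
times(28, 9) = 28 + times(28, 8)
times(28, 8) = 28 + times(28, 7)
times(28, 7) = 28 + times(28, 6)
times(28, 6) = 28 + times(28, 5)
times(28, 5) = 28 + times(28, 4)
times(28, 4) = 28 + times(28, 3)
times(28, 3) = 28 + times(28, 2)
times(28, 2) = 28 + times(28, 1)
times(28, 1) = 28 + times(28, 0)
times(28, 0) = 0  (base case)
Total: 28 + 28 + 28 + 28 + 28 + 28 + 28 + 28 + 28 + 28 + 28 + 28 + 0 = 336

336


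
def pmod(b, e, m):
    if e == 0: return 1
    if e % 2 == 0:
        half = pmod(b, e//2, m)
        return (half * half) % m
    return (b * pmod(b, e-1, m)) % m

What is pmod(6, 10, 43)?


pmod(6, 10, 43): e is even, compute pmod(6, 5, 43)
  pmod(6, 5, 43): e is odd, compute pmod(6, 4, 43)
    pmod(6, 4, 43): e is even, compute pmod(6, 2, 43)
      pmod(6, 2, 43): e is even, compute pmod(6, 1, 43)
        pmod(6, 1, 43): e is odd, compute pmod(6, 0, 43)
          pmod(6, 0, 43) = 1
        (6 * 1) % 43 = 6
      half=6, (6*6) % 43 = 36
    half=36, (36*36) % 43 = 6
  (6 * 6) % 43 = 36
half=36, (36*36) % 43 = 6

6


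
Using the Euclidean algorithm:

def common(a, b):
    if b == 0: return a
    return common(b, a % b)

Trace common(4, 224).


common(4, 224) = common(224, 4)
common(224, 4) = common(4, 0)
common(4, 0) = 4  (base case)

4


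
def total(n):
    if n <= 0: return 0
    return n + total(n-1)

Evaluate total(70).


total(70)
= 70 + 69 + 68 + 67 + 66 + 65 + 64 + 63 + 62 + 61 + 60 + 59 + 58 + 57 + 56 + 55 + 54 + 53 + 52 + 51 + 50 + 49 + 48 + 47 + 46 + 45 + 44 + 43 + 42 + 41 + 40 + 39 + 38 + 37 + 36 + 35 + 34 + 33 + 32 + 31 + 30 + 29 + 28 + 27 + 26 + 25 + 24 + 23 + 22 + 21 + 20 + 19 + 18 + 17 + 16 + 15 + 14 + 13 + 12 + 11 + 10 + 9 + 8 + 7 + 6 + 5 + 4 + 3 + 2 + 1 + total(0)
= 70 + 69 + 68 + 67 + 66 + 65 + 64 + 63 + 62 + 61 + 60 + 59 + 58 + 57 + 56 + 55 + 54 + 53 + 52 + 51 + 50 + 49 + 48 + 47 + 46 + 45 + 44 + 43 + 42 + 41 + 40 + 39 + 38 + 37 + 36 + 35 + 34 + 33 + 32 + 31 + 30 + 29 + 28 + 27 + 26 + 25 + 24 + 23 + 22 + 21 + 20 + 19 + 18 + 17 + 16 + 15 + 14 + 13 + 12 + 11 + 10 + 9 + 8 + 7 + 6 + 5 + 4 + 3 + 2 + 1 + 0
= 2485

2485


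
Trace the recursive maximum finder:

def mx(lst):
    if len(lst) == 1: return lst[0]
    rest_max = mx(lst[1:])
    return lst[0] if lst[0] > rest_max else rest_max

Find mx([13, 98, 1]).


mx([13, 98, 1]): compare 13 with mx([98, 1])
mx([98, 1]): compare 98 with mx([1])
mx([1]) = 1  (base case)
Compare 98 with 1 -> 98
Compare 13 with 98 -> 98

98


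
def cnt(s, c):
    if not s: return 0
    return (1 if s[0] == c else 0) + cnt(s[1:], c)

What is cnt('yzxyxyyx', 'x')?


s[0]='y' != 'x' -> 0
s[0]='z' != 'x' -> 0
s[0]='x' == 'x' -> 1
s[0]='y' != 'x' -> 0
s[0]='x' == 'x' -> 1
s[0]='y' != 'x' -> 0
s[0]='y' != 'x' -> 0
s[0]='x' == 'x' -> 1
Sum: 0 + 0 + 1 + 0 + 1 + 0 + 0 + 1 = 3

3


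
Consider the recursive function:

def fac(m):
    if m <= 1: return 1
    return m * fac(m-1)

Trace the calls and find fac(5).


fac(5)
= 5 * fac(4)
= 5 * 4 * fac(3)
= 5 * 4 * 3 * fac(2)
= 5 * 4 * 3 * 2 * fac(1)
= 5 * 4 * 3 * 2 * 1
= 120

120


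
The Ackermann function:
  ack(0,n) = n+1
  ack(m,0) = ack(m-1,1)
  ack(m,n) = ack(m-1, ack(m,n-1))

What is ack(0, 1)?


ack(0, 1) = 2
Result: ack(0, 1) = 2

2


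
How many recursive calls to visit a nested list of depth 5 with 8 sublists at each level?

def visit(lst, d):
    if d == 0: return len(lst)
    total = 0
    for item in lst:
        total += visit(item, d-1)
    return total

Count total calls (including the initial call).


At depth 0 (root): 1 call
At depth 1: each of 1 parents calls visit on 8 children = 8 calls
At depth 2: each of 8 parents calls visit on 8 children = 64 calls
At depth 3: each of 64 parents calls visit on 8 children = 512 calls
At depth 4: each of 512 parents calls visit on 8 children = 4096 calls
At depth 5: each of 4096 parents calls visit on 8 children = 32768 calls
Total: 1 + 8 + 64 + 512 + 4096 + 32768 = 37449

37449


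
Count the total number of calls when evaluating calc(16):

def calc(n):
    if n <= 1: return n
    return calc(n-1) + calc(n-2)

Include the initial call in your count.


Let C(n) = total calls for calc(n)
C(0) = 1, C(1) = 1
C(2) = 1 + C(1) + C(0) = 1 + 1 + 1 = 3
C(3) = 1 + C(2) + C(1) = 1 + 3 + 1 = 5
C(4) = 1 + C(3) + C(2) = 1 + 5 + 3 = 9
C(5) = 1 + C(4) + C(3) = 1 + 9 + 5 = 15
C(6) = 1 + C(5) + C(4) = 1 + 15 + 9 = 25
C(7) = 1 + C(6) + C(5) = 1 + 25 + 15 = 41
C(8) = 1 + C(7) + C(6) = 1 + 41 + 25 = 67
C(9) = 1 + C(8) + C(7) = 1 + 67 + 41 = 109
C(10) = 1 + C(9) + C(8) = 1 + 109 + 67 = 177
C(11) = 1 + C(10) + C(9) = 1 + 177 + 109 = 287
C(12) = 1 + C(11) + C(10) = 1 + 287 + 177 = 465
C(13) = 1 + C(12) + C(11) = 1 + 465 + 287 = 753
C(14) = 1 + C(13) + C(12) = 1 + 753 + 465 = 1219
C(15) = 1 + C(14) + C(13) = 1 + 1219 + 753 = 1973
C(16) = 1 + C(15) + C(14) = 1 + 1973 + 1219 = 3193

3193


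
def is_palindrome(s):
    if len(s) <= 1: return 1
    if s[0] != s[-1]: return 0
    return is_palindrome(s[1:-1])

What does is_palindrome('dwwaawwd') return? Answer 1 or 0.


is_palindrome('dwwaawwd'): s[0]='d' == s[-1]='d' -> check is_palindrome('wwaaww')
is_palindrome('wwaaww'): s[0]='w' == s[-1]='w' -> check is_palindrome('waaw')
is_palindrome('waaw'): s[0]='w' == s[-1]='w' -> check is_palindrome('aa')
is_palindrome('aa'): s[0]='a' == s[-1]='a' -> check is_palindrome('')
is_palindrome(''): len <= 1 -> return 1  (base case)
Result: 1 (palindrome)

1


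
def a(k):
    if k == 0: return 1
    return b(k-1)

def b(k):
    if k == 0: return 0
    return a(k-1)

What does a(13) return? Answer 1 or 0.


a(13) = b(12)
b(12) = a(11)
a(11) = b(10)
b(10) = a(9)
a(9) = b(8)
b(8) = a(7)
a(7) = b(6)
b(6) = a(5)
a(5) = b(4)
b(4) = a(3)
a(3) = b(2)
b(2) = a(1)
a(1) = b(0)
b(0) = 0  (base case)
Result: 0

0


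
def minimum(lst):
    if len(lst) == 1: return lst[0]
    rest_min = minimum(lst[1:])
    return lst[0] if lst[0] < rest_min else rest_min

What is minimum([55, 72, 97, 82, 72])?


minimum([55, 72, 97, 82, 72]): compare 55 with minimum([72, 97, 82, 72])
minimum([72, 97, 82, 72]): compare 72 with minimum([97, 82, 72])
minimum([97, 82, 72]): compare 97 with minimum([82, 72])
minimum([82, 72]): compare 82 with minimum([72])
minimum([72]) = 72  (base case)
Compare 82 with 72 -> 72
Compare 97 with 72 -> 72
Compare 72 with 72 -> 72
Compare 55 with 72 -> 55

55


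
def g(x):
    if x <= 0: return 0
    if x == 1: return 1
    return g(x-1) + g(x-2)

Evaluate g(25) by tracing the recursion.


Computing g(25) bottom-up:
g(0) = 0
g(1) = 1
g(2) = g(1) + g(0) = 1 + 0 = 1
g(3) = g(2) + g(1) = 1 + 1 = 2
g(4) = g(3) + g(2) = 2 + 1 = 3
g(5) = g(4) + g(3) = 3 + 2 = 5
g(6) = g(5) + g(4) = 5 + 3 = 8
g(7) = g(6) + g(5) = 8 + 5 = 13
g(8) = g(7) + g(6) = 13 + 8 = 21
g(9) = g(8) + g(7) = 21 + 13 = 34
g(10) = g(9) + g(8) = 34 + 21 = 55
g(11) = g(10) + g(9) = 55 + 34 = 89
g(12) = g(11) + g(10) = 89 + 55 = 144
g(13) = g(12) + g(11) = 144 + 89 = 233
g(14) = g(13) + g(12) = 233 + 144 = 377
g(15) = g(14) + g(13) = 377 + 233 = 610
g(16) = g(15) + g(14) = 610 + 377 = 987
g(17) = g(16) + g(15) = 987 + 610 = 1597
g(18) = g(17) + g(16) = 1597 + 987 = 2584
g(19) = g(18) + g(17) = 2584 + 1597 = 4181
g(20) = g(19) + g(18) = 4181 + 2584 = 6765
g(21) = g(20) + g(19) = 6765 + 4181 = 10946
g(22) = g(21) + g(20) = 10946 + 6765 = 17711
g(23) = g(22) + g(21) = 17711 + 10946 = 28657
g(24) = g(23) + g(22) = 28657 + 17711 = 46368
g(25) = g(24) + g(23) = 46368 + 28657 = 75025

75025


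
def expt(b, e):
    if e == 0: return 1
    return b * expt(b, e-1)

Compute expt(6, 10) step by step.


expt(6, 10)
= 6 * expt(6, 9)
= 6 * 6 * expt(6, 8)
= 6 * 6 * 6 * expt(6, 7)
= 6 * 6 * 6 * 6 * expt(6, 6)
= 6 * 6 * 6 * 6 * 6 * expt(6, 5)
= 6 * 6 * 6 * 6 * 6 * 6 * expt(6, 4)
= 6 * 6 * 6 * 6 * 6 * 6 * 6 * expt(6, 3)
= 6 * 6 * 6 * 6 * 6 * 6 * 6 * 6 * expt(6, 2)
= 6 * 6 * 6 * 6 * 6 * 6 * 6 * 6 * 6 * expt(6, 1)
= 6 * 6 * 6 * 6 * 6 * 6 * 6 * 6 * 6 * 6 * expt(6, 0)
= 6 * 6 * 6 * 6 * 6 * 6 * 6 * 6 * 6 * 6 * 1
= 60466176

60466176


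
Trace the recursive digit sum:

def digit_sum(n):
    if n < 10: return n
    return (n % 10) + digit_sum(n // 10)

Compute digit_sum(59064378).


digit_sum(59064378) = 8 + digit_sum(5906437)
digit_sum(5906437) = 7 + digit_sum(590643)
digit_sum(590643) = 3 + digit_sum(59064)
digit_sum(59064) = 4 + digit_sum(5906)
digit_sum(5906) = 6 + digit_sum(590)
digit_sum(590) = 0 + digit_sum(59)
digit_sum(59) = 9 + digit_sum(5)
digit_sum(5) = 5  (base case)
Total: 8 + 7 + 3 + 4 + 6 + 0 + 9 + 5 = 42

42


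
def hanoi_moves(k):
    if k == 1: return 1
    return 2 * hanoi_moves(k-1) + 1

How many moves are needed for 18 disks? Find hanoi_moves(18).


hanoi_moves(18) = 2 * hanoi_moves(17) + 1
hanoi_moves(17) = 2 * hanoi_moves(16) + 1
hanoi_moves(16) = 2 * hanoi_moves(15) + 1
hanoi_moves(15) = 2 * hanoi_moves(14) + 1
hanoi_moves(14) = 2 * hanoi_moves(13) + 1
hanoi_moves(13) = 2 * hanoi_moves(12) + 1
hanoi_moves(12) = 2 * hanoi_moves(11) + 1
hanoi_moves(11) = 2 * hanoi_moves(10) + 1
hanoi_moves(10) = 2 * hanoi_moves(9) + 1
hanoi_moves(9) = 2 * hanoi_moves(8) + 1
hanoi_moves(8) = 2 * hanoi_moves(7) + 1
hanoi_moves(7) = 2 * hanoi_moves(6) + 1
hanoi_moves(6) = 2 * hanoi_moves(5) + 1
hanoi_moves(5) = 2 * hanoi_moves(4) + 1
hanoi_moves(4) = 2 * hanoi_moves(3) + 1
hanoi_moves(3) = 2 * hanoi_moves(2) + 1
hanoi_moves(2) = 2 * hanoi_moves(1) + 1
hanoi_moves(1) = 1  (base case)
hanoi_moves(2) = 2 * 1 + 1 = 3
hanoi_moves(3) = 2 * 3 + 1 = 7
hanoi_moves(4) = 2 * 7 + 1 = 15
hanoi_moves(5) = 2 * 15 + 1 = 31
hanoi_moves(6) = 2 * 31 + 1 = 63
hanoi_moves(7) = 2 * 63 + 1 = 127
hanoi_moves(8) = 2 * 127 + 1 = 255
hanoi_moves(9) = 2 * 255 + 1 = 511
hanoi_moves(10) = 2 * 511 + 1 = 1023
hanoi_moves(11) = 2 * 1023 + 1 = 2047
hanoi_moves(12) = 2 * 2047 + 1 = 4095
hanoi_moves(13) = 2 * 4095 + 1 = 8191
hanoi_moves(14) = 2 * 8191 + 1 = 16383
hanoi_moves(15) = 2 * 16383 + 1 = 32767
hanoi_moves(16) = 2 * 32767 + 1 = 65535
hanoi_moves(17) = 2 * 65535 + 1 = 131071
hanoi_moves(18) = 2 * 131071 + 1 = 262143

262143


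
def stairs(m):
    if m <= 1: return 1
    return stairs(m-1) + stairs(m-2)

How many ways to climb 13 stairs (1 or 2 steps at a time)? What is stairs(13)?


Building up from base cases:
stairs(0) = 1
stairs(1) = 1
stairs(2) = stairs(1) + stairs(0) = 1 + 1 = 2
stairs(3) = stairs(2) + stairs(1) = 2 + 1 = 3
stairs(4) = stairs(3) + stairs(2) = 3 + 2 = 5
stairs(5) = stairs(4) + stairs(3) = 5 + 3 = 8
stairs(6) = stairs(5) + stairs(4) = 8 + 5 = 13
stairs(7) = stairs(6) + stairs(5) = 13 + 8 = 21
stairs(8) = stairs(7) + stairs(6) = 21 + 13 = 34
stairs(9) = stairs(8) + stairs(7) = 34 + 21 = 55
stairs(10) = stairs(9) + stairs(8) = 55 + 34 = 89
stairs(11) = stairs(10) + stairs(9) = 89 + 55 = 144
stairs(12) = stairs(11) + stairs(10) = 144 + 89 = 233
stairs(13) = stairs(12) + stairs(11) = 233 + 144 = 377

377


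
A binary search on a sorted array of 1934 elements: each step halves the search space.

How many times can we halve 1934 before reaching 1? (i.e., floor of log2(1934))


1934 / 2 = 967
967 / 2 = 483
483 / 2 = 241
241 / 2 = 120
120 / 2 = 60
60 / 2 = 30
30 / 2 = 15
15 / 2 = 7
7 / 2 = 3
3 / 2 = 1
Reached 1 after 10 halvings

10


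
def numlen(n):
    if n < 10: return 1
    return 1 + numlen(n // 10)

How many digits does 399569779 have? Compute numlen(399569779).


numlen(399569779) = 1 + numlen(39956977)
numlen(39956977) = 1 + numlen(3995697)
numlen(3995697) = 1 + numlen(399569)
numlen(399569) = 1 + numlen(39956)
numlen(39956) = 1 + numlen(3995)
numlen(3995) = 1 + numlen(399)
numlen(399) = 1 + numlen(39)
numlen(39) = 1 + numlen(3)
numlen(3) = 1  (base case: 3 < 10)
Unwinding: 1 + 1 + 1 + 1 + 1 + 1 + 1 + 1 + 1 = 9

9


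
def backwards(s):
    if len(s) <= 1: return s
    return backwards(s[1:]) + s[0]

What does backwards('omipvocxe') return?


backwards('omipvocxe') = backwards('mipvocxe') + 'o'
backwards('mipvocxe') = backwards('ipvocxe') + 'm'
backwards('ipvocxe') = backwards('pvocxe') + 'i'
backwards('pvocxe') = backwards('vocxe') + 'p'
backwards('vocxe') = backwards('ocxe') + 'v'
backwards('ocxe') = backwards('cxe') + 'o'
backwards('cxe') = backwards('xe') + 'c'
backwards('xe') = backwards('e') + 'x'
backwards('e') = 'e'  (base case)
Concatenating: 'e' + 'x' + 'c' + 'o' + 'v' + 'p' + 'i' + 'm' + 'o' = 'excovpimo'

excovpimo


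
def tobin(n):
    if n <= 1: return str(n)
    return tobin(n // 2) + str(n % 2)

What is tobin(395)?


tobin(395) = tobin(197) + '1'
tobin(197) = tobin(98) + '1'
tobin(98) = tobin(49) + '0'
tobin(49) = tobin(24) + '1'
tobin(24) = tobin(12) + '0'
tobin(12) = tobin(6) + '0'
tobin(6) = tobin(3) + '0'
tobin(3) = tobin(1) + '1'
tobin(1) = '1'  (base case)
Concatenating: '1' + '1' + '0' + '0' + '0' + '1' + '0' + '1' + '1' = '110001011'

110001011


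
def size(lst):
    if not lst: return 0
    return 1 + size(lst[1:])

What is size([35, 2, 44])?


size([35, 2, 44]) = 1 + size([2, 44])
size([2, 44]) = 1 + size([44])
size([44]) = 1 + size([])
size([]) = 0  (base case)
Unwinding: 1 + 1 + 1 + 0 = 3

3


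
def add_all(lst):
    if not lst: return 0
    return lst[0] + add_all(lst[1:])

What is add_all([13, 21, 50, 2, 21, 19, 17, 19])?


add_all([13, 21, 50, 2, 21, 19, 17, 19]) = 13 + add_all([21, 50, 2, 21, 19, 17, 19])
add_all([21, 50, 2, 21, 19, 17, 19]) = 21 + add_all([50, 2, 21, 19, 17, 19])
add_all([50, 2, 21, 19, 17, 19]) = 50 + add_all([2, 21, 19, 17, 19])
add_all([2, 21, 19, 17, 19]) = 2 + add_all([21, 19, 17, 19])
add_all([21, 19, 17, 19]) = 21 + add_all([19, 17, 19])
add_all([19, 17, 19]) = 19 + add_all([17, 19])
add_all([17, 19]) = 17 + add_all([19])
add_all([19]) = 19 + add_all([])
add_all([]) = 0  (base case)
Total: 13 + 21 + 50 + 2 + 21 + 19 + 17 + 19 + 0 = 162

162


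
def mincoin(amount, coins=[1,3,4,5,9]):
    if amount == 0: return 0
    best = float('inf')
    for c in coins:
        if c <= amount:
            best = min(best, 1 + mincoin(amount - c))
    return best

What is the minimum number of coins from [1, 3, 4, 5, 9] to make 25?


Building up with DP:
mincoin(0) = 0
mincoin(1) = min(1+mincoin(0)=1+0=1) = 1
mincoin(2) = min(1+mincoin(1)=1+1=2) = 2
mincoin(3) = min(1+mincoin(2)=1+2=3, 1+mincoin(0)=1+0=1) = 1
mincoin(4) = min(1+mincoin(3)=1+1=2, 1+mincoin(1)=1+1=2, 1+mincoin(0)=1+0=1) = 1
mincoin(5) = min(1+mincoin(4)=1+1=2, 1+mincoin(2)=1+2=3, 1+mincoin(1)=1+1=2, 1+mincoin(0)=1+0=1) = 1
mincoin(6) = min(1+mincoin(5)=1+1=2, 1+mincoin(3)=1+1=2, 1+mincoin(2)=1+2=3, 1+mincoin(1)=1+1=2) = 2
mincoin(7) = min(1+mincoin(6)=1+2=3, 1+mincoin(4)=1+1=2, 1+mincoin(3)=1+1=2, 1+mincoin(2)=1+2=3) = 2
mincoin(8) = min(1+mincoin(7)=1+2=3, 1+mincoin(5)=1+1=2, 1+mincoin(4)=1+1=2, 1+mincoin(3)=1+1=2) = 2
mincoin(9) = min(1+mincoin(8)=1+2=3, 1+mincoin(6)=1+2=3, 1+mincoin(5)=1+1=2, 1+mincoin(4)=1+1=2, 1+mincoin(0)=1+0=1) = 1
mincoin(10) = min(1+mincoin(9)=1+1=2, 1+mincoin(7)=1+2=3, 1+mincoin(6)=1+2=3, 1+mincoin(5)=1+1=2, 1+mincoin(1)=1+1=2) = 2
mincoin(11) = min(1+mincoin(10)=1+2=3, 1+mincoin(8)=1+2=3, 1+mincoin(7)=1+2=3, 1+mincoin(6)=1+2=3, 1+mincoin(2)=1+2=3) = 3
mincoin(12) = min(1+mincoin(11)=1+3=4, 1+mincoin(9)=1+1=2, 1+mincoin(8)=1+2=3, 1+mincoin(7)=1+2=3, 1+mincoin(3)=1+1=2) = 2
mincoin(13) = min(1+mincoin(12)=1+2=3, 1+mincoin(10)=1+2=3, 1+mincoin(9)=1+1=2, 1+mincoin(8)=1+2=3, 1+mincoin(4)=1+1=2) = 2
mincoin(14) = min(1+mincoin(13)=1+2=3, 1+mincoin(11)=1+3=4, 1+mincoin(10)=1+2=3, 1+mincoin(9)=1+1=2, 1+mincoin(5)=1+1=2) = 2
mincoin(15) = min(1+mincoin(14)=1+2=3, 1+mincoin(12)=1+2=3, 1+mincoin(11)=1+3=4, 1+mincoin(10)=1+2=3, 1+mincoin(6)=1+2=3) = 3
mincoin(16) = min(1+mincoin(15)=1+3=4, 1+mincoin(13)=1+2=3, 1+mincoin(12)=1+2=3, 1+mincoin(11)=1+3=4, 1+mincoin(7)=1+2=3) = 3
mincoin(17) = min(1+mincoin(16)=1+3=4, 1+mincoin(14)=1+2=3, 1+mincoin(13)=1+2=3, 1+mincoin(12)=1+2=3, 1+mincoin(8)=1+2=3) = 3
mincoin(18) = min(1+mincoin(17)=1+3=4, 1+mincoin(15)=1+3=4, 1+mincoin(14)=1+2=3, 1+mincoin(13)=1+2=3, 1+mincoin(9)=1+1=2) = 2
mincoin(19) = min(1+mincoin(18)=1+2=3, 1+mincoin(16)=1+3=4, 1+mincoin(15)=1+3=4, 1+mincoin(14)=1+2=3, 1+mincoin(10)=1+2=3) = 3
mincoin(20) = min(1+mincoin(19)=1+3=4, 1+mincoin(17)=1+3=4, 1+mincoin(16)=1+3=4, 1+mincoin(15)=1+3=4, 1+mincoin(11)=1+3=4) = 4
mincoin(21) = min(1+mincoin(20)=1+4=5, 1+mincoin(18)=1+2=3, 1+mincoin(17)=1+3=4, 1+mincoin(16)=1+3=4, 1+mincoin(12)=1+2=3) = 3
mincoin(22) = min(1+mincoin(21)=1+3=4, 1+mincoin(19)=1+3=4, 1+mincoin(18)=1+2=3, 1+mincoin(17)=1+3=4, 1+mincoin(13)=1+2=3) = 3
mincoin(23) = min(1+mincoin(22)=1+3=4, 1+mincoin(20)=1+4=5, 1+mincoin(19)=1+3=4, 1+mincoin(18)=1+2=3, 1+mincoin(14)=1+2=3) = 3
mincoin(24) = min(1+mincoin(23)=1+3=4, 1+mincoin(21)=1+3=4, 1+mincoin(20)=1+4=5, 1+mincoin(19)=1+3=4, 1+mincoin(15)=1+3=4) = 4
mincoin(25) = min(1+mincoin(24)=1+4=5, 1+mincoin(22)=1+3=4, 1+mincoin(21)=1+3=4, 1+mincoin(20)=1+4=5, 1+mincoin(16)=1+3=4) = 4

4


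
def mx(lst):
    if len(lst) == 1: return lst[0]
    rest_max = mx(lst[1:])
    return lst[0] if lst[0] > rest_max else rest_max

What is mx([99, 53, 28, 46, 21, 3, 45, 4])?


mx([99, 53, 28, 46, 21, 3, 45, 4]): compare 99 with mx([53, 28, 46, 21, 3, 45, 4])
mx([53, 28, 46, 21, 3, 45, 4]): compare 53 with mx([28, 46, 21, 3, 45, 4])
mx([28, 46, 21, 3, 45, 4]): compare 28 with mx([46, 21, 3, 45, 4])
mx([46, 21, 3, 45, 4]): compare 46 with mx([21, 3, 45, 4])
mx([21, 3, 45, 4]): compare 21 with mx([3, 45, 4])
mx([3, 45, 4]): compare 3 with mx([45, 4])
mx([45, 4]): compare 45 with mx([4])
mx([4]) = 4  (base case)
Compare 45 with 4 -> 45
Compare 3 with 45 -> 45
Compare 21 with 45 -> 45
Compare 46 with 45 -> 46
Compare 28 with 46 -> 46
Compare 53 with 46 -> 53
Compare 99 with 53 -> 99

99


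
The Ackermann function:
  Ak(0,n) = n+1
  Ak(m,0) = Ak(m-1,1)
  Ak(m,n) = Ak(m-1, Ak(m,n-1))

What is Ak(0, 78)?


Ak(0, 78) = 79
Result: Ak(0, 78) = 79

79


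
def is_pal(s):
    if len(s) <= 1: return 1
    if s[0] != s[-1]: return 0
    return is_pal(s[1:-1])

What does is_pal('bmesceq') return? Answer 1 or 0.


is_pal('bmesceq'): s[0]='b' != s[-1]='q' -> return 0
Result: 0 (not a palindrome)

0


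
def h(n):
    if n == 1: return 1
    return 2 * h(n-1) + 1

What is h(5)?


h(5) = 2 * h(4) + 1
h(4) = 2 * h(3) + 1
h(3) = 2 * h(2) + 1
h(2) = 2 * h(1) + 1
h(1) = 1  (base case)
h(2) = 2 * 1 + 1 = 3
h(3) = 2 * 3 + 1 = 7
h(4) = 2 * 7 + 1 = 15
h(5) = 2 * 15 + 1 = 31

31


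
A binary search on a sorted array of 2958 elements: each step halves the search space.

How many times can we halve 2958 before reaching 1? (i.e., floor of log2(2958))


2958 / 2 = 1479
1479 / 2 = 739
739 / 2 = 369
369 / 2 = 184
184 / 2 = 92
92 / 2 = 46
46 / 2 = 23
23 / 2 = 11
11 / 2 = 5
5 / 2 = 2
2 / 2 = 1
Reached 1 after 11 halvings

11


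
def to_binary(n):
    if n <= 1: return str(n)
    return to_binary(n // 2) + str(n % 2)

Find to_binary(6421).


to_binary(6421) = to_binary(3210) + '1'
to_binary(3210) = to_binary(1605) + '0'
to_binary(1605) = to_binary(802) + '1'
to_binary(802) = to_binary(401) + '0'
to_binary(401) = to_binary(200) + '1'
to_binary(200) = to_binary(100) + '0'
to_binary(100) = to_binary(50) + '0'
to_binary(50) = to_binary(25) + '0'
to_binary(25) = to_binary(12) + '1'
to_binary(12) = to_binary(6) + '0'
to_binary(6) = to_binary(3) + '0'
to_binary(3) = to_binary(1) + '1'
to_binary(1) = '1'  (base case)
Concatenating: '1' + '1' + '0' + '0' + '1' + '0' + '0' + '0' + '1' + '0' + '1' + '0' + '1' = '1100100010101'

1100100010101


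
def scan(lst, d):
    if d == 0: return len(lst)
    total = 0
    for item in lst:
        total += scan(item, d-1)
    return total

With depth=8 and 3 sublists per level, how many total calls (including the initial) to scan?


At depth 0 (root): 1 call
At depth 1: each of 1 parents calls scan on 3 children = 3 calls
At depth 2: each of 3 parents calls scan on 3 children = 9 calls
At depth 3: each of 9 parents calls scan on 3 children = 27 calls
At depth 4: each of 27 parents calls scan on 3 children = 81 calls
At depth 5: each of 81 parents calls scan on 3 children = 243 calls
At depth 6: each of 243 parents calls scan on 3 children = 729 calls
At depth 7: each of 729 parents calls scan on 3 children = 2187 calls
At depth 8: each of 2187 parents calls scan on 3 children = 6561 calls
Total: 1 + 3 + 9 + 27 + 81 + 243 + 729 + 2187 + 6561 = 9841

9841


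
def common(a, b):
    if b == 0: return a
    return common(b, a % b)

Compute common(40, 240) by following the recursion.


common(40, 240) = common(240, 40)
common(240, 40) = common(40, 0)
common(40, 0) = 40  (base case)

40


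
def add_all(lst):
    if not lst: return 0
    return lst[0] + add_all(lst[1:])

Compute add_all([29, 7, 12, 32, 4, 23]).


add_all([29, 7, 12, 32, 4, 23]) = 29 + add_all([7, 12, 32, 4, 23])
add_all([7, 12, 32, 4, 23]) = 7 + add_all([12, 32, 4, 23])
add_all([12, 32, 4, 23]) = 12 + add_all([32, 4, 23])
add_all([32, 4, 23]) = 32 + add_all([4, 23])
add_all([4, 23]) = 4 + add_all([23])
add_all([23]) = 23 + add_all([])
add_all([]) = 0  (base case)
Total: 29 + 7 + 12 + 32 + 4 + 23 + 0 = 107

107


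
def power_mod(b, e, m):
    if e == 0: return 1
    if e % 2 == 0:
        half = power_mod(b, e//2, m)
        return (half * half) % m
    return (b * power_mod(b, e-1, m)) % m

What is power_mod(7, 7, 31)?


power_mod(7, 7, 31): e is odd, compute power_mod(7, 6, 31)
  power_mod(7, 6, 31): e is even, compute power_mod(7, 3, 31)
    power_mod(7, 3, 31): e is odd, compute power_mod(7, 2, 31)
      power_mod(7, 2, 31): e is even, compute power_mod(7, 1, 31)
        power_mod(7, 1, 31): e is odd, compute power_mod(7, 0, 31)
          power_mod(7, 0, 31) = 1
        (7 * 1) % 31 = 7
      half=7, (7*7) % 31 = 18
    (7 * 18) % 31 = 2
  half=2, (2*2) % 31 = 4
(7 * 4) % 31 = 28

28


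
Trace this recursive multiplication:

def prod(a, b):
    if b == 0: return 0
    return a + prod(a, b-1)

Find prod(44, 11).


prod(44, 11) = 44 + prod(44, 10)
prod(44, 10) = 44 + prod(44, 9)
prod(44, 9) = 44 + prod(44, 8)
prod(44, 8) = 44 + prod(44, 7)
prod(44, 7) = 44 + prod(44, 6)
prod(44, 6) = 44 + prod(44, 5)
prod(44, 5) = 44 + prod(44, 4)
prod(44, 4) = 44 + prod(44, 3)
prod(44, 3) = 44 + prod(44, 2)
prod(44, 2) = 44 + prod(44, 1)
prod(44, 1) = 44 + prod(44, 0)
prod(44, 0) = 0  (base case)
Total: 44 + 44 + 44 + 44 + 44 + 44 + 44 + 44 + 44 + 44 + 44 + 0 = 484

484


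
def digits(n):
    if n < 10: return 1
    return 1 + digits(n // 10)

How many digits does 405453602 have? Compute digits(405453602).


digits(405453602) = 1 + digits(40545360)
digits(40545360) = 1 + digits(4054536)
digits(4054536) = 1 + digits(405453)
digits(405453) = 1 + digits(40545)
digits(40545) = 1 + digits(4054)
digits(4054) = 1 + digits(405)
digits(405) = 1 + digits(40)
digits(40) = 1 + digits(4)
digits(4) = 1  (base case: 4 < 10)
Unwinding: 1 + 1 + 1 + 1 + 1 + 1 + 1 + 1 + 1 = 9

9


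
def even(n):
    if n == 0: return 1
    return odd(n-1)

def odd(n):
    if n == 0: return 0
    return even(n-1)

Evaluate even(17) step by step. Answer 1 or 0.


even(17) = odd(16)
odd(16) = even(15)
even(15) = odd(14)
odd(14) = even(13)
even(13) = odd(12)
odd(12) = even(11)
even(11) = odd(10)
odd(10) = even(9)
even(9) = odd(8)
odd(8) = even(7)
even(7) = odd(6)
odd(6) = even(5)
even(5) = odd(4)
odd(4) = even(3)
even(3) = odd(2)
odd(2) = even(1)
even(1) = odd(0)
odd(0) = 0  (base case)
Result: 0

0


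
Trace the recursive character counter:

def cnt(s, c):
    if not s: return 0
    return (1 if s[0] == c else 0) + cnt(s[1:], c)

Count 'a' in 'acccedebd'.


s[0]='a' == 'a' -> 1
s[0]='c' != 'a' -> 0
s[0]='c' != 'a' -> 0
s[0]='c' != 'a' -> 0
s[0]='e' != 'a' -> 0
s[0]='d' != 'a' -> 0
s[0]='e' != 'a' -> 0
s[0]='b' != 'a' -> 0
s[0]='d' != 'a' -> 0
Sum: 1 + 0 + 0 + 0 + 0 + 0 + 0 + 0 + 0 = 1

1


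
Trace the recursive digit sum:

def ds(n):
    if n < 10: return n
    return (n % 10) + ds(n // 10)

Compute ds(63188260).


ds(63188260) = 0 + ds(6318826)
ds(6318826) = 6 + ds(631882)
ds(631882) = 2 + ds(63188)
ds(63188) = 8 + ds(6318)
ds(6318) = 8 + ds(631)
ds(631) = 1 + ds(63)
ds(63) = 3 + ds(6)
ds(6) = 6  (base case)
Total: 0 + 6 + 2 + 8 + 8 + 1 + 3 + 6 = 34

34


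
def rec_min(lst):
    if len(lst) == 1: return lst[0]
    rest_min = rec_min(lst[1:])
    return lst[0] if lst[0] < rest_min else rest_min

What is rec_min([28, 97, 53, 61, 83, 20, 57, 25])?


rec_min([28, 97, 53, 61, 83, 20, 57, 25]): compare 28 with rec_min([97, 53, 61, 83, 20, 57, 25])
rec_min([97, 53, 61, 83, 20, 57, 25]): compare 97 with rec_min([53, 61, 83, 20, 57, 25])
rec_min([53, 61, 83, 20, 57, 25]): compare 53 with rec_min([61, 83, 20, 57, 25])
rec_min([61, 83, 20, 57, 25]): compare 61 with rec_min([83, 20, 57, 25])
rec_min([83, 20, 57, 25]): compare 83 with rec_min([20, 57, 25])
rec_min([20, 57, 25]): compare 20 with rec_min([57, 25])
rec_min([57, 25]): compare 57 with rec_min([25])
rec_min([25]) = 25  (base case)
Compare 57 with 25 -> 25
Compare 20 with 25 -> 20
Compare 83 with 20 -> 20
Compare 61 with 20 -> 20
Compare 53 with 20 -> 20
Compare 97 with 20 -> 20
Compare 28 with 20 -> 20

20


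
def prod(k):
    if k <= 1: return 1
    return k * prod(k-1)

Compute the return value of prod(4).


prod(4)
= 4 * prod(3)
= 4 * 3 * prod(2)
= 4 * 3 * 2 * prod(1)
= 4 * 3 * 2 * 1
= 24

24


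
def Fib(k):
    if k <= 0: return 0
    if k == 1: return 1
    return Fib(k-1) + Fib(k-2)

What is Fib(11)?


Computing Fib(11) bottom-up:
Fib(0) = 0
Fib(1) = 1
Fib(2) = Fib(1) + Fib(0) = 1 + 0 = 1
Fib(3) = Fib(2) + Fib(1) = 1 + 1 = 2
Fib(4) = Fib(3) + Fib(2) = 2 + 1 = 3
Fib(5) = Fib(4) + Fib(3) = 3 + 2 = 5
Fib(6) = Fib(5) + Fib(4) = 5 + 3 = 8
Fib(7) = Fib(6) + Fib(5) = 8 + 5 = 13
Fib(8) = Fib(7) + Fib(6) = 13 + 8 = 21
Fib(9) = Fib(8) + Fib(7) = 21 + 13 = 34
Fib(10) = Fib(9) + Fib(8) = 34 + 21 = 55
Fib(11) = Fib(10) + Fib(9) = 55 + 34 = 89

89


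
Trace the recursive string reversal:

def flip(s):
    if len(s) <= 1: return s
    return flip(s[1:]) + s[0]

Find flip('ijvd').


flip('ijvd') = flip('jvd') + 'i'
flip('jvd') = flip('vd') + 'j'
flip('vd') = flip('d') + 'v'
flip('d') = 'd'  (base case)
Concatenating: 'd' + 'v' + 'j' + 'i' = 'dvji'

dvji


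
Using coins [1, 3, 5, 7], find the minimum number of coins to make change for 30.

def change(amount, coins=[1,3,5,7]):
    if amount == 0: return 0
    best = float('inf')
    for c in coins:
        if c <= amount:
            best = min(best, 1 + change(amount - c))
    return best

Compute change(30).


Building up with DP:
change(0) = 0
change(1) = min(1+change(0)=1+0=1) = 1
change(2) = min(1+change(1)=1+1=2) = 2
change(3) = min(1+change(2)=1+2=3, 1+change(0)=1+0=1) = 1
change(4) = min(1+change(3)=1+1=2, 1+change(1)=1+1=2) = 2
change(5) = min(1+change(4)=1+2=3, 1+change(2)=1+2=3, 1+change(0)=1+0=1) = 1
change(6) = min(1+change(5)=1+1=2, 1+change(3)=1+1=2, 1+change(1)=1+1=2) = 2
change(7) = min(1+change(6)=1+2=3, 1+change(4)=1+2=3, 1+change(2)=1+2=3, 1+change(0)=1+0=1) = 1
change(8) = min(1+change(7)=1+1=2, 1+change(5)=1+1=2, 1+change(3)=1+1=2, 1+change(1)=1+1=2) = 2
change(9) = min(1+change(8)=1+2=3, 1+change(6)=1+2=3, 1+change(4)=1+2=3, 1+change(2)=1+2=3) = 3
change(10) = min(1+change(9)=1+3=4, 1+change(7)=1+1=2, 1+change(5)=1+1=2, 1+change(3)=1+1=2) = 2
change(11) = min(1+change(10)=1+2=3, 1+change(8)=1+2=3, 1+change(6)=1+2=3, 1+change(4)=1+2=3) = 3
change(12) = min(1+change(11)=1+3=4, 1+change(9)=1+3=4, 1+change(7)=1+1=2, 1+change(5)=1+1=2) = 2
change(13) = min(1+change(12)=1+2=3, 1+change(10)=1+2=3, 1+change(8)=1+2=3, 1+change(6)=1+2=3) = 3
change(14) = min(1+change(13)=1+3=4, 1+change(11)=1+3=4, 1+change(9)=1+3=4, 1+change(7)=1+1=2) = 2
change(15) = min(1+change(14)=1+2=3, 1+change(12)=1+2=3, 1+change(10)=1+2=3, 1+change(8)=1+2=3) = 3
change(16) = min(1+change(15)=1+3=4, 1+change(13)=1+3=4, 1+change(11)=1+3=4, 1+change(9)=1+3=4) = 4
change(17) = min(1+change(16)=1+4=5, 1+change(14)=1+2=3, 1+change(12)=1+2=3, 1+change(10)=1+2=3) = 3
change(18) = min(1+change(17)=1+3=4, 1+change(15)=1+3=4, 1+change(13)=1+3=4, 1+change(11)=1+3=4) = 4
change(19) = min(1+change(18)=1+4=5, 1+change(16)=1+4=5, 1+change(14)=1+2=3, 1+change(12)=1+2=3) = 3
change(20) = min(1+change(19)=1+3=4, 1+change(17)=1+3=4, 1+change(15)=1+3=4, 1+change(13)=1+3=4) = 4
change(21) = min(1+change(20)=1+4=5, 1+change(18)=1+4=5, 1+change(16)=1+4=5, 1+change(14)=1+2=3) = 3
change(22) = min(1+change(21)=1+3=4, 1+change(19)=1+3=4, 1+change(17)=1+3=4, 1+change(15)=1+3=4) = 4
change(23) = min(1+change(22)=1+4=5, 1+change(20)=1+4=5, 1+change(18)=1+4=5, 1+change(16)=1+4=5) = 5
change(24) = min(1+change(23)=1+5=6, 1+change(21)=1+3=4, 1+change(19)=1+3=4, 1+change(17)=1+3=4) = 4
change(25) = min(1+change(24)=1+4=5, 1+change(22)=1+4=5, 1+change(20)=1+4=5, 1+change(18)=1+4=5) = 5
change(26) = min(1+change(25)=1+5=6, 1+change(23)=1+5=6, 1+change(21)=1+3=4, 1+change(19)=1+3=4) = 4
change(27) = min(1+change(26)=1+4=5, 1+change(24)=1+4=5, 1+change(22)=1+4=5, 1+change(20)=1+4=5) = 5
change(28) = min(1+change(27)=1+5=6, 1+change(25)=1+5=6, 1+change(23)=1+5=6, 1+change(21)=1+3=4) = 4
change(29) = min(1+change(28)=1+4=5, 1+change(26)=1+4=5, 1+change(24)=1+4=5, 1+change(22)=1+4=5) = 5
change(30) = min(1+change(29)=1+5=6, 1+change(27)=1+5=6, 1+change(25)=1+5=6, 1+change(23)=1+5=6) = 6

6
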